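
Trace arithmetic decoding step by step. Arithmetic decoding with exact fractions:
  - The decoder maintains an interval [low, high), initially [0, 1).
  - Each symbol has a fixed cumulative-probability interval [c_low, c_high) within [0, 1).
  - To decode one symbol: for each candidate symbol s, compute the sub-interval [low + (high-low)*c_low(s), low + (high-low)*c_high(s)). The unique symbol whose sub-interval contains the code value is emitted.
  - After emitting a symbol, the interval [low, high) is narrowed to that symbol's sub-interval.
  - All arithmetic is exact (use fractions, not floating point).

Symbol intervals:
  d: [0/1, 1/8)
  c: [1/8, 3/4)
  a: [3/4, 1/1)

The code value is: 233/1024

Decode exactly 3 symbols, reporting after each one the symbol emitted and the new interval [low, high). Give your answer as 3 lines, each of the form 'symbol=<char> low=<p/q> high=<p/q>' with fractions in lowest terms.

Answer: symbol=c low=1/8 high=3/4
symbol=c low=13/64 high=19/32
symbol=d low=13/64 high=129/512

Derivation:
Step 1: interval [0/1, 1/1), width = 1/1 - 0/1 = 1/1
  'd': [0/1 + 1/1*0/1, 0/1 + 1/1*1/8) = [0/1, 1/8)
  'c': [0/1 + 1/1*1/8, 0/1 + 1/1*3/4) = [1/8, 3/4) <- contains code 233/1024
  'a': [0/1 + 1/1*3/4, 0/1 + 1/1*1/1) = [3/4, 1/1)
  emit 'c', narrow to [1/8, 3/4)
Step 2: interval [1/8, 3/4), width = 3/4 - 1/8 = 5/8
  'd': [1/8 + 5/8*0/1, 1/8 + 5/8*1/8) = [1/8, 13/64)
  'c': [1/8 + 5/8*1/8, 1/8 + 5/8*3/4) = [13/64, 19/32) <- contains code 233/1024
  'a': [1/8 + 5/8*3/4, 1/8 + 5/8*1/1) = [19/32, 3/4)
  emit 'c', narrow to [13/64, 19/32)
Step 3: interval [13/64, 19/32), width = 19/32 - 13/64 = 25/64
  'd': [13/64 + 25/64*0/1, 13/64 + 25/64*1/8) = [13/64, 129/512) <- contains code 233/1024
  'c': [13/64 + 25/64*1/8, 13/64 + 25/64*3/4) = [129/512, 127/256)
  'a': [13/64 + 25/64*3/4, 13/64 + 25/64*1/1) = [127/256, 19/32)
  emit 'd', narrow to [13/64, 129/512)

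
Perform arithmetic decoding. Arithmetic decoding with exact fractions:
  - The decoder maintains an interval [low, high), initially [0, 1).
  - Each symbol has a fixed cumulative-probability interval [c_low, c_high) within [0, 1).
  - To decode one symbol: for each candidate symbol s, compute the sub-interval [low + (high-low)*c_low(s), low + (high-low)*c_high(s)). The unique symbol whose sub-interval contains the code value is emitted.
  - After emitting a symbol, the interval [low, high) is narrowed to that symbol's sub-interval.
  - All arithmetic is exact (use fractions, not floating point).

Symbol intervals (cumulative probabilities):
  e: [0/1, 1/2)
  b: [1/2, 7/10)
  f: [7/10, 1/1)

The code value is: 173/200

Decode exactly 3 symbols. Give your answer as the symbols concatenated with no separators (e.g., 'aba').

Answer: fbe

Derivation:
Step 1: interval [0/1, 1/1), width = 1/1 - 0/1 = 1/1
  'e': [0/1 + 1/1*0/1, 0/1 + 1/1*1/2) = [0/1, 1/2)
  'b': [0/1 + 1/1*1/2, 0/1 + 1/1*7/10) = [1/2, 7/10)
  'f': [0/1 + 1/1*7/10, 0/1 + 1/1*1/1) = [7/10, 1/1) <- contains code 173/200
  emit 'f', narrow to [7/10, 1/1)
Step 2: interval [7/10, 1/1), width = 1/1 - 7/10 = 3/10
  'e': [7/10 + 3/10*0/1, 7/10 + 3/10*1/2) = [7/10, 17/20)
  'b': [7/10 + 3/10*1/2, 7/10 + 3/10*7/10) = [17/20, 91/100) <- contains code 173/200
  'f': [7/10 + 3/10*7/10, 7/10 + 3/10*1/1) = [91/100, 1/1)
  emit 'b', narrow to [17/20, 91/100)
Step 3: interval [17/20, 91/100), width = 91/100 - 17/20 = 3/50
  'e': [17/20 + 3/50*0/1, 17/20 + 3/50*1/2) = [17/20, 22/25) <- contains code 173/200
  'b': [17/20 + 3/50*1/2, 17/20 + 3/50*7/10) = [22/25, 223/250)
  'f': [17/20 + 3/50*7/10, 17/20 + 3/50*1/1) = [223/250, 91/100)
  emit 'e', narrow to [17/20, 22/25)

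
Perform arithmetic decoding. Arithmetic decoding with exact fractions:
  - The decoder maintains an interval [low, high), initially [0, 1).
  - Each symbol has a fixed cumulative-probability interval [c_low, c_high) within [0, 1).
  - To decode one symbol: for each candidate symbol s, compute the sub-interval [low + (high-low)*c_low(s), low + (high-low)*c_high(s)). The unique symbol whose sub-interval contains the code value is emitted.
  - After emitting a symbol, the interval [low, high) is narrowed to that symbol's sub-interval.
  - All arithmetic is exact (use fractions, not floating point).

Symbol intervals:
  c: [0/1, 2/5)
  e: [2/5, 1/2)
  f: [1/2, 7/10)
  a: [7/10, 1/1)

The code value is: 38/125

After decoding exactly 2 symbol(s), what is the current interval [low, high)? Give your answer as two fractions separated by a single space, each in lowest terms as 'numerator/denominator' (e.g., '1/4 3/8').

Answer: 7/25 2/5

Derivation:
Step 1: interval [0/1, 1/1), width = 1/1 - 0/1 = 1/1
  'c': [0/1 + 1/1*0/1, 0/1 + 1/1*2/5) = [0/1, 2/5) <- contains code 38/125
  'e': [0/1 + 1/1*2/5, 0/1 + 1/1*1/2) = [2/5, 1/2)
  'f': [0/1 + 1/1*1/2, 0/1 + 1/1*7/10) = [1/2, 7/10)
  'a': [0/1 + 1/1*7/10, 0/1 + 1/1*1/1) = [7/10, 1/1)
  emit 'c', narrow to [0/1, 2/5)
Step 2: interval [0/1, 2/5), width = 2/5 - 0/1 = 2/5
  'c': [0/1 + 2/5*0/1, 0/1 + 2/5*2/5) = [0/1, 4/25)
  'e': [0/1 + 2/5*2/5, 0/1 + 2/5*1/2) = [4/25, 1/5)
  'f': [0/1 + 2/5*1/2, 0/1 + 2/5*7/10) = [1/5, 7/25)
  'a': [0/1 + 2/5*7/10, 0/1 + 2/5*1/1) = [7/25, 2/5) <- contains code 38/125
  emit 'a', narrow to [7/25, 2/5)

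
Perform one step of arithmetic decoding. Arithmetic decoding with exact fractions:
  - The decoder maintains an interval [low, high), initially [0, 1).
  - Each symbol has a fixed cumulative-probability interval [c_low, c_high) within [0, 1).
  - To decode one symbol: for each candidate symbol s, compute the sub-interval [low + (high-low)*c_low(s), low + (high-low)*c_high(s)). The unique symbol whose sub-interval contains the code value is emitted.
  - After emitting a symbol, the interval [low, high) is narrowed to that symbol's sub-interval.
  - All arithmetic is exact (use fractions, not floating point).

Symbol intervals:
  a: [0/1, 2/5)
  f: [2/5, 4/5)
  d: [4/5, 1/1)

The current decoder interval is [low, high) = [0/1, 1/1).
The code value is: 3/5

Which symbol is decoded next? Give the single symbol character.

Interval width = high − low = 1/1 − 0/1 = 1/1
Scaled code = (code − low) / width = (3/5 − 0/1) / 1/1 = 3/5
  a: [0/1, 2/5) 
  f: [2/5, 4/5) ← scaled code falls here ✓
  d: [4/5, 1/1) 

Answer: f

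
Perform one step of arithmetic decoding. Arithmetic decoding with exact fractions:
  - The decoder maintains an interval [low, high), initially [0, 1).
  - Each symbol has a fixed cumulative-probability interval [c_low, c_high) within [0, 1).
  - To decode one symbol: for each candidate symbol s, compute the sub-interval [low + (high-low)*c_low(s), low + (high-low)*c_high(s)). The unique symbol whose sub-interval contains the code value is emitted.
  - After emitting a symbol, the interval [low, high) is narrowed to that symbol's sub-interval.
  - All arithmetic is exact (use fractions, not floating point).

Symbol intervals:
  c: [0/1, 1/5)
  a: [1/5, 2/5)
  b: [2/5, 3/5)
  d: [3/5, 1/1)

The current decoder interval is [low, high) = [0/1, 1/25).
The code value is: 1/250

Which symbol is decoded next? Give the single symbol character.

Answer: c

Derivation:
Interval width = high − low = 1/25 − 0/1 = 1/25
Scaled code = (code − low) / width = (1/250 − 0/1) / 1/25 = 1/10
  c: [0/1, 1/5) ← scaled code falls here ✓
  a: [1/5, 2/5) 
  b: [2/5, 3/5) 
  d: [3/5, 1/1) 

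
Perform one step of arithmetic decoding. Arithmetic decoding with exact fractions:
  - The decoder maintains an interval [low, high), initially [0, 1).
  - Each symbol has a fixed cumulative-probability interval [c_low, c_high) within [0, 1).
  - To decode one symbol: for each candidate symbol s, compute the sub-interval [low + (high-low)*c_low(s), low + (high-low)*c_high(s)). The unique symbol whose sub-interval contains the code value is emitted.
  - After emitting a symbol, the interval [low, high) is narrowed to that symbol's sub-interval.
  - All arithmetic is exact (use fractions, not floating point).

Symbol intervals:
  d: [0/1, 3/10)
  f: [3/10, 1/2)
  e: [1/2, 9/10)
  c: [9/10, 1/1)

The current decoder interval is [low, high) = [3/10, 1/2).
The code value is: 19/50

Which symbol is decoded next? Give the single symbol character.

Answer: f

Derivation:
Interval width = high − low = 1/2 − 3/10 = 1/5
Scaled code = (code − low) / width = (19/50 − 3/10) / 1/5 = 2/5
  d: [0/1, 3/10) 
  f: [3/10, 1/2) ← scaled code falls here ✓
  e: [1/2, 9/10) 
  c: [9/10, 1/1) 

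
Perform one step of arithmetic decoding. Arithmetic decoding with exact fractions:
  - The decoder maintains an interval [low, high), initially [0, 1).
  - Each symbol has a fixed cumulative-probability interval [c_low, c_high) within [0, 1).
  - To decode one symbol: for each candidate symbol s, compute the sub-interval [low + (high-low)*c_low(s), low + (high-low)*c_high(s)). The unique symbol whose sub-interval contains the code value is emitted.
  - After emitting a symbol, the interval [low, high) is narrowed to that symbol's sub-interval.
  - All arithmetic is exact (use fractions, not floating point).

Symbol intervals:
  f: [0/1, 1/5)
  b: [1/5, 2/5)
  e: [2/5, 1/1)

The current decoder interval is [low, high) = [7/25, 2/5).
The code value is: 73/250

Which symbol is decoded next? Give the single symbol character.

Interval width = high − low = 2/5 − 7/25 = 3/25
Scaled code = (code − low) / width = (73/250 − 7/25) / 3/25 = 1/10
  f: [0/1, 1/5) ← scaled code falls here ✓
  b: [1/5, 2/5) 
  e: [2/5, 1/1) 

Answer: f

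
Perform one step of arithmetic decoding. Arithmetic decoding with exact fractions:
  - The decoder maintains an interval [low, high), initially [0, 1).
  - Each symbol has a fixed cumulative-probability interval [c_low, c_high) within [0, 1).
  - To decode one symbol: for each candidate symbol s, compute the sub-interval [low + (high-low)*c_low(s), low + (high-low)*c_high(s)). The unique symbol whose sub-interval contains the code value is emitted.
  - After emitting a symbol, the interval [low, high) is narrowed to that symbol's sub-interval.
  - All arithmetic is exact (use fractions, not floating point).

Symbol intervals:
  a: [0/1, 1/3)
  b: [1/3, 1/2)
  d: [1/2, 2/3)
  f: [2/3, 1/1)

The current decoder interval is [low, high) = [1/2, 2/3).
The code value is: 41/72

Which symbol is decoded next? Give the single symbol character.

Answer: b

Derivation:
Interval width = high − low = 2/3 − 1/2 = 1/6
Scaled code = (code − low) / width = (41/72 − 1/2) / 1/6 = 5/12
  a: [0/1, 1/3) 
  b: [1/3, 1/2) ← scaled code falls here ✓
  d: [1/2, 2/3) 
  f: [2/3, 1/1) 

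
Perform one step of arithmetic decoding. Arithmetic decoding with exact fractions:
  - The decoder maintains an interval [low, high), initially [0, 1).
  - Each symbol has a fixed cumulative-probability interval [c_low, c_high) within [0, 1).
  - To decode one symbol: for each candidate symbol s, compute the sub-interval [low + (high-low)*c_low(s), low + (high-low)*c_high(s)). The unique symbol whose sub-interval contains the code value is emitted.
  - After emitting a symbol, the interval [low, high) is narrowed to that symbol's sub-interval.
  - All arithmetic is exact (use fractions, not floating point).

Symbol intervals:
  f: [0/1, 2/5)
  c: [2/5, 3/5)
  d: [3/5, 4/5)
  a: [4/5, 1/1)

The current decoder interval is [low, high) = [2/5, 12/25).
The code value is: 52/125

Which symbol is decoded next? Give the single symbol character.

Interval width = high − low = 12/25 − 2/5 = 2/25
Scaled code = (code − low) / width = (52/125 − 2/5) / 2/25 = 1/5
  f: [0/1, 2/5) ← scaled code falls here ✓
  c: [2/5, 3/5) 
  d: [3/5, 4/5) 
  a: [4/5, 1/1) 

Answer: f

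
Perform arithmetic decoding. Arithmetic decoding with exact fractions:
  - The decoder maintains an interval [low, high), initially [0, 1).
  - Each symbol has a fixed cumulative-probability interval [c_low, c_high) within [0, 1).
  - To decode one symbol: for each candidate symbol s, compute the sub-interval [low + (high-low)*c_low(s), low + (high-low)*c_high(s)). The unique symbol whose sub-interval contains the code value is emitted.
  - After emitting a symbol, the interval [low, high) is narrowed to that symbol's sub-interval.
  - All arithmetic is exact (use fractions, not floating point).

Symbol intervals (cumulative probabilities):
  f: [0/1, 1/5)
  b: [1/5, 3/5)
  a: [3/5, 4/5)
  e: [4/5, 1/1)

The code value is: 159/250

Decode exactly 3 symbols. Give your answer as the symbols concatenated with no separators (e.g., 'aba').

Step 1: interval [0/1, 1/1), width = 1/1 - 0/1 = 1/1
  'f': [0/1 + 1/1*0/1, 0/1 + 1/1*1/5) = [0/1, 1/5)
  'b': [0/1 + 1/1*1/5, 0/1 + 1/1*3/5) = [1/5, 3/5)
  'a': [0/1 + 1/1*3/5, 0/1 + 1/1*4/5) = [3/5, 4/5) <- contains code 159/250
  'e': [0/1 + 1/1*4/5, 0/1 + 1/1*1/1) = [4/5, 1/1)
  emit 'a', narrow to [3/5, 4/5)
Step 2: interval [3/5, 4/5), width = 4/5 - 3/5 = 1/5
  'f': [3/5 + 1/5*0/1, 3/5 + 1/5*1/5) = [3/5, 16/25) <- contains code 159/250
  'b': [3/5 + 1/5*1/5, 3/5 + 1/5*3/5) = [16/25, 18/25)
  'a': [3/5 + 1/5*3/5, 3/5 + 1/5*4/5) = [18/25, 19/25)
  'e': [3/5 + 1/5*4/5, 3/5 + 1/5*1/1) = [19/25, 4/5)
  emit 'f', narrow to [3/5, 16/25)
Step 3: interval [3/5, 16/25), width = 16/25 - 3/5 = 1/25
  'f': [3/5 + 1/25*0/1, 3/5 + 1/25*1/5) = [3/5, 76/125)
  'b': [3/5 + 1/25*1/5, 3/5 + 1/25*3/5) = [76/125, 78/125)
  'a': [3/5 + 1/25*3/5, 3/5 + 1/25*4/5) = [78/125, 79/125)
  'e': [3/5 + 1/25*4/5, 3/5 + 1/25*1/1) = [79/125, 16/25) <- contains code 159/250
  emit 'e', narrow to [79/125, 16/25)

Answer: afe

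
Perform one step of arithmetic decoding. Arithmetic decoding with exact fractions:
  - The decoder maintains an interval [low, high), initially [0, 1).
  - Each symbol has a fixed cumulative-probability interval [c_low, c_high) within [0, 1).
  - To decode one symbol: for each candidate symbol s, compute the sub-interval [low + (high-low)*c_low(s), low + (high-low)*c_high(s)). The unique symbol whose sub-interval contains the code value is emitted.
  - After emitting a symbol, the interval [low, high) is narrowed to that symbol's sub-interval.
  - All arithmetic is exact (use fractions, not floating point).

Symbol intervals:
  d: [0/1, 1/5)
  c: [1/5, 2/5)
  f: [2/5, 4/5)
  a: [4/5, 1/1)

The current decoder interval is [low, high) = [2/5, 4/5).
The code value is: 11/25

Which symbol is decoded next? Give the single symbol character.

Answer: d

Derivation:
Interval width = high − low = 4/5 − 2/5 = 2/5
Scaled code = (code − low) / width = (11/25 − 2/5) / 2/5 = 1/10
  d: [0/1, 1/5) ← scaled code falls here ✓
  c: [1/5, 2/5) 
  f: [2/5, 4/5) 
  a: [4/5, 1/1) 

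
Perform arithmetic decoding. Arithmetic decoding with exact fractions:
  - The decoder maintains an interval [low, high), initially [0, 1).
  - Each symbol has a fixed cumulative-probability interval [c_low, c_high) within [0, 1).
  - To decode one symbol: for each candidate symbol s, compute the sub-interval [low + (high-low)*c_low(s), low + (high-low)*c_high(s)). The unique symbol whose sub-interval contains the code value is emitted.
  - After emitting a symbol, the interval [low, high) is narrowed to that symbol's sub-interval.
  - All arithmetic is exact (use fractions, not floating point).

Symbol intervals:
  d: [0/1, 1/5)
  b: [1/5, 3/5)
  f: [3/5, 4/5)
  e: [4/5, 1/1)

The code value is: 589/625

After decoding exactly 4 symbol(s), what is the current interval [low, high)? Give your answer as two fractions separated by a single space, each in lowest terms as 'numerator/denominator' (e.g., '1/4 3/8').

Answer: 588/625 118/125

Derivation:
Step 1: interval [0/1, 1/1), width = 1/1 - 0/1 = 1/1
  'd': [0/1 + 1/1*0/1, 0/1 + 1/1*1/5) = [0/1, 1/5)
  'b': [0/1 + 1/1*1/5, 0/1 + 1/1*3/5) = [1/5, 3/5)
  'f': [0/1 + 1/1*3/5, 0/1 + 1/1*4/5) = [3/5, 4/5)
  'e': [0/1 + 1/1*4/5, 0/1 + 1/1*1/1) = [4/5, 1/1) <- contains code 589/625
  emit 'e', narrow to [4/5, 1/1)
Step 2: interval [4/5, 1/1), width = 1/1 - 4/5 = 1/5
  'd': [4/5 + 1/5*0/1, 4/5 + 1/5*1/5) = [4/5, 21/25)
  'b': [4/5 + 1/5*1/5, 4/5 + 1/5*3/5) = [21/25, 23/25)
  'f': [4/5 + 1/5*3/5, 4/5 + 1/5*4/5) = [23/25, 24/25) <- contains code 589/625
  'e': [4/5 + 1/5*4/5, 4/5 + 1/5*1/1) = [24/25, 1/1)
  emit 'f', narrow to [23/25, 24/25)
Step 3: interval [23/25, 24/25), width = 24/25 - 23/25 = 1/25
  'd': [23/25 + 1/25*0/1, 23/25 + 1/25*1/5) = [23/25, 116/125)
  'b': [23/25 + 1/25*1/5, 23/25 + 1/25*3/5) = [116/125, 118/125) <- contains code 589/625
  'f': [23/25 + 1/25*3/5, 23/25 + 1/25*4/5) = [118/125, 119/125)
  'e': [23/25 + 1/25*4/5, 23/25 + 1/25*1/1) = [119/125, 24/25)
  emit 'b', narrow to [116/125, 118/125)
Step 4: interval [116/125, 118/125), width = 118/125 - 116/125 = 2/125
  'd': [116/125 + 2/125*0/1, 116/125 + 2/125*1/5) = [116/125, 582/625)
  'b': [116/125 + 2/125*1/5, 116/125 + 2/125*3/5) = [582/625, 586/625)
  'f': [116/125 + 2/125*3/5, 116/125 + 2/125*4/5) = [586/625, 588/625)
  'e': [116/125 + 2/125*4/5, 116/125 + 2/125*1/1) = [588/625, 118/125) <- contains code 589/625
  emit 'e', narrow to [588/625, 118/125)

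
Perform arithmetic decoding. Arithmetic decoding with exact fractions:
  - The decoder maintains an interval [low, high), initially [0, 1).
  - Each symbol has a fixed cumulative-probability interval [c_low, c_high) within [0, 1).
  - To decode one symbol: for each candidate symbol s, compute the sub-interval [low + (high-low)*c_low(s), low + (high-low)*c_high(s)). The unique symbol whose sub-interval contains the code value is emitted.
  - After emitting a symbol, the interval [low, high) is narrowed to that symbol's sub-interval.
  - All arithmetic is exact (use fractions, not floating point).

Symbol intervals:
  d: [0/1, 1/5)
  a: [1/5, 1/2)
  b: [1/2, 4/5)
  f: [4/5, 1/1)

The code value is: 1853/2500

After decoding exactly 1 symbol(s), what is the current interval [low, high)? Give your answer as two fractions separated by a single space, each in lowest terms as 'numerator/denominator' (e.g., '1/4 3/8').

Answer: 1/2 4/5

Derivation:
Step 1: interval [0/1, 1/1), width = 1/1 - 0/1 = 1/1
  'd': [0/1 + 1/1*0/1, 0/1 + 1/1*1/5) = [0/1, 1/5)
  'a': [0/1 + 1/1*1/5, 0/1 + 1/1*1/2) = [1/5, 1/2)
  'b': [0/1 + 1/1*1/2, 0/1 + 1/1*4/5) = [1/2, 4/5) <- contains code 1853/2500
  'f': [0/1 + 1/1*4/5, 0/1 + 1/1*1/1) = [4/5, 1/1)
  emit 'b', narrow to [1/2, 4/5)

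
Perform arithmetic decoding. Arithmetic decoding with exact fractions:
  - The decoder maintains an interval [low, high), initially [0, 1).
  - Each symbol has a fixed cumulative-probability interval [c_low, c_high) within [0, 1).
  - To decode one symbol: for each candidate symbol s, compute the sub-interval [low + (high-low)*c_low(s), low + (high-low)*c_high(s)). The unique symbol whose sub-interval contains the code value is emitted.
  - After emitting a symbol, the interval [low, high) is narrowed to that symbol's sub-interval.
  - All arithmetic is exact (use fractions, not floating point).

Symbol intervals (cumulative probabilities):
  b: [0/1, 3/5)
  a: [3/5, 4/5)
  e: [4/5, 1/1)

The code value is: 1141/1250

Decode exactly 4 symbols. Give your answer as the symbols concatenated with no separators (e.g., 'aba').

Answer: ebea

Derivation:
Step 1: interval [0/1, 1/1), width = 1/1 - 0/1 = 1/1
  'b': [0/1 + 1/1*0/1, 0/1 + 1/1*3/5) = [0/1, 3/5)
  'a': [0/1 + 1/1*3/5, 0/1 + 1/1*4/5) = [3/5, 4/5)
  'e': [0/1 + 1/1*4/5, 0/1 + 1/1*1/1) = [4/5, 1/1) <- contains code 1141/1250
  emit 'e', narrow to [4/5, 1/1)
Step 2: interval [4/5, 1/1), width = 1/1 - 4/5 = 1/5
  'b': [4/5 + 1/5*0/1, 4/5 + 1/5*3/5) = [4/5, 23/25) <- contains code 1141/1250
  'a': [4/5 + 1/5*3/5, 4/5 + 1/5*4/5) = [23/25, 24/25)
  'e': [4/5 + 1/5*4/5, 4/5 + 1/5*1/1) = [24/25, 1/1)
  emit 'b', narrow to [4/5, 23/25)
Step 3: interval [4/5, 23/25), width = 23/25 - 4/5 = 3/25
  'b': [4/5 + 3/25*0/1, 4/5 + 3/25*3/5) = [4/5, 109/125)
  'a': [4/5 + 3/25*3/5, 4/5 + 3/25*4/5) = [109/125, 112/125)
  'e': [4/5 + 3/25*4/5, 4/5 + 3/25*1/1) = [112/125, 23/25) <- contains code 1141/1250
  emit 'e', narrow to [112/125, 23/25)
Step 4: interval [112/125, 23/25), width = 23/25 - 112/125 = 3/125
  'b': [112/125 + 3/125*0/1, 112/125 + 3/125*3/5) = [112/125, 569/625)
  'a': [112/125 + 3/125*3/5, 112/125 + 3/125*4/5) = [569/625, 572/625) <- contains code 1141/1250
  'e': [112/125 + 3/125*4/5, 112/125 + 3/125*1/1) = [572/625, 23/25)
  emit 'a', narrow to [569/625, 572/625)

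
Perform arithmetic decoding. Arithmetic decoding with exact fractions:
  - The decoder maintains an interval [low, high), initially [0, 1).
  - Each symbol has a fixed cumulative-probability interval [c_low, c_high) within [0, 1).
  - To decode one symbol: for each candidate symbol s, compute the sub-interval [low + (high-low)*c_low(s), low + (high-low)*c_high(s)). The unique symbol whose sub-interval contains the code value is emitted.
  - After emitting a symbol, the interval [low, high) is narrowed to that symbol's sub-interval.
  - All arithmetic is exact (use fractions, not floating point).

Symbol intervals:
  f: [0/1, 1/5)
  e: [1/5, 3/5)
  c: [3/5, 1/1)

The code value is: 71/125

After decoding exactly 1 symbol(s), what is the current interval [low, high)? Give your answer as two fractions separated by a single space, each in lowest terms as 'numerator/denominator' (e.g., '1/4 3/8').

Step 1: interval [0/1, 1/1), width = 1/1 - 0/1 = 1/1
  'f': [0/1 + 1/1*0/1, 0/1 + 1/1*1/5) = [0/1, 1/5)
  'e': [0/1 + 1/1*1/5, 0/1 + 1/1*3/5) = [1/5, 3/5) <- contains code 71/125
  'c': [0/1 + 1/1*3/5, 0/1 + 1/1*1/1) = [3/5, 1/1)
  emit 'e', narrow to [1/5, 3/5)

Answer: 1/5 3/5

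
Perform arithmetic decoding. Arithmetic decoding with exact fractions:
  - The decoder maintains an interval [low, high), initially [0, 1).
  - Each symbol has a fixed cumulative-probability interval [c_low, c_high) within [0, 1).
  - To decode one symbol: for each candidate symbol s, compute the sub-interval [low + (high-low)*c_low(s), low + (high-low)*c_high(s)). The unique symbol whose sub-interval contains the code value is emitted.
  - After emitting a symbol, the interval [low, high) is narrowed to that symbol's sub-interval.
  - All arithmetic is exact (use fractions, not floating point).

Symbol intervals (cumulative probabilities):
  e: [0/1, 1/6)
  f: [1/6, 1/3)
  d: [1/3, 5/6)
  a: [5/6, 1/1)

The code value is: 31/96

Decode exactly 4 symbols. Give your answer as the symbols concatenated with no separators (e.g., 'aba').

Answer: fadd

Derivation:
Step 1: interval [0/1, 1/1), width = 1/1 - 0/1 = 1/1
  'e': [0/1 + 1/1*0/1, 0/1 + 1/1*1/6) = [0/1, 1/6)
  'f': [0/1 + 1/1*1/6, 0/1 + 1/1*1/3) = [1/6, 1/3) <- contains code 31/96
  'd': [0/1 + 1/1*1/3, 0/1 + 1/1*5/6) = [1/3, 5/6)
  'a': [0/1 + 1/1*5/6, 0/1 + 1/1*1/1) = [5/6, 1/1)
  emit 'f', narrow to [1/6, 1/3)
Step 2: interval [1/6, 1/3), width = 1/3 - 1/6 = 1/6
  'e': [1/6 + 1/6*0/1, 1/6 + 1/6*1/6) = [1/6, 7/36)
  'f': [1/6 + 1/6*1/6, 1/6 + 1/6*1/3) = [7/36, 2/9)
  'd': [1/6 + 1/6*1/3, 1/6 + 1/6*5/6) = [2/9, 11/36)
  'a': [1/6 + 1/6*5/6, 1/6 + 1/6*1/1) = [11/36, 1/3) <- contains code 31/96
  emit 'a', narrow to [11/36, 1/3)
Step 3: interval [11/36, 1/3), width = 1/3 - 11/36 = 1/36
  'e': [11/36 + 1/36*0/1, 11/36 + 1/36*1/6) = [11/36, 67/216)
  'f': [11/36 + 1/36*1/6, 11/36 + 1/36*1/3) = [67/216, 17/54)
  'd': [11/36 + 1/36*1/3, 11/36 + 1/36*5/6) = [17/54, 71/216) <- contains code 31/96
  'a': [11/36 + 1/36*5/6, 11/36 + 1/36*1/1) = [71/216, 1/3)
  emit 'd', narrow to [17/54, 71/216)
Step 4: interval [17/54, 71/216), width = 71/216 - 17/54 = 1/72
  'e': [17/54 + 1/72*0/1, 17/54 + 1/72*1/6) = [17/54, 137/432)
  'f': [17/54 + 1/72*1/6, 17/54 + 1/72*1/3) = [137/432, 23/72)
  'd': [17/54 + 1/72*1/3, 17/54 + 1/72*5/6) = [23/72, 47/144) <- contains code 31/96
  'a': [17/54 + 1/72*5/6, 17/54 + 1/72*1/1) = [47/144, 71/216)
  emit 'd', narrow to [23/72, 47/144)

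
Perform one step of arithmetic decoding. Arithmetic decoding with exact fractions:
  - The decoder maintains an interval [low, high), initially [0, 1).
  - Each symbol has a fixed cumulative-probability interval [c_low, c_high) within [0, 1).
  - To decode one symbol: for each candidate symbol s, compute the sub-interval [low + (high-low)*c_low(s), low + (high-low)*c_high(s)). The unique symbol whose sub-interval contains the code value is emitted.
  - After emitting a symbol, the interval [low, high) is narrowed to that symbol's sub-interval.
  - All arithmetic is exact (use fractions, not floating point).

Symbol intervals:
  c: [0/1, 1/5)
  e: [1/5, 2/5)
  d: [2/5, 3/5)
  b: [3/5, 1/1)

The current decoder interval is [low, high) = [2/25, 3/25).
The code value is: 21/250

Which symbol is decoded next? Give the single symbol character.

Answer: c

Derivation:
Interval width = high − low = 3/25 − 2/25 = 1/25
Scaled code = (code − low) / width = (21/250 − 2/25) / 1/25 = 1/10
  c: [0/1, 1/5) ← scaled code falls here ✓
  e: [1/5, 2/5) 
  d: [2/5, 3/5) 
  b: [3/5, 1/1) 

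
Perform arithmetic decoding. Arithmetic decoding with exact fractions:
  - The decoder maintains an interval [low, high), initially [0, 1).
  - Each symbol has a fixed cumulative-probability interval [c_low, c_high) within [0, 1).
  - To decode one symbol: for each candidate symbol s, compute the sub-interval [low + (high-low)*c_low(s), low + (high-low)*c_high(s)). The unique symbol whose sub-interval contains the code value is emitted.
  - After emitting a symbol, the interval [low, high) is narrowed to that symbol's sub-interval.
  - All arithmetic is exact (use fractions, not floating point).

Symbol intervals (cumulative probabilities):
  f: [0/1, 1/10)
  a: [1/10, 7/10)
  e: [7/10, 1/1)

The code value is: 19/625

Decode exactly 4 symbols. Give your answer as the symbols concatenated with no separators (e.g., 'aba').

Step 1: interval [0/1, 1/1), width = 1/1 - 0/1 = 1/1
  'f': [0/1 + 1/1*0/1, 0/1 + 1/1*1/10) = [0/1, 1/10) <- contains code 19/625
  'a': [0/1 + 1/1*1/10, 0/1 + 1/1*7/10) = [1/10, 7/10)
  'e': [0/1 + 1/1*7/10, 0/1 + 1/1*1/1) = [7/10, 1/1)
  emit 'f', narrow to [0/1, 1/10)
Step 2: interval [0/1, 1/10), width = 1/10 - 0/1 = 1/10
  'f': [0/1 + 1/10*0/1, 0/1 + 1/10*1/10) = [0/1, 1/100)
  'a': [0/1 + 1/10*1/10, 0/1 + 1/10*7/10) = [1/100, 7/100) <- contains code 19/625
  'e': [0/1 + 1/10*7/10, 0/1 + 1/10*1/1) = [7/100, 1/10)
  emit 'a', narrow to [1/100, 7/100)
Step 3: interval [1/100, 7/100), width = 7/100 - 1/100 = 3/50
  'f': [1/100 + 3/50*0/1, 1/100 + 3/50*1/10) = [1/100, 2/125)
  'a': [1/100 + 3/50*1/10, 1/100 + 3/50*7/10) = [2/125, 13/250) <- contains code 19/625
  'e': [1/100 + 3/50*7/10, 1/100 + 3/50*1/1) = [13/250, 7/100)
  emit 'a', narrow to [2/125, 13/250)
Step 4: interval [2/125, 13/250), width = 13/250 - 2/125 = 9/250
  'f': [2/125 + 9/250*0/1, 2/125 + 9/250*1/10) = [2/125, 49/2500)
  'a': [2/125 + 9/250*1/10, 2/125 + 9/250*7/10) = [49/2500, 103/2500) <- contains code 19/625
  'e': [2/125 + 9/250*7/10, 2/125 + 9/250*1/1) = [103/2500, 13/250)
  emit 'a', narrow to [49/2500, 103/2500)

Answer: faaa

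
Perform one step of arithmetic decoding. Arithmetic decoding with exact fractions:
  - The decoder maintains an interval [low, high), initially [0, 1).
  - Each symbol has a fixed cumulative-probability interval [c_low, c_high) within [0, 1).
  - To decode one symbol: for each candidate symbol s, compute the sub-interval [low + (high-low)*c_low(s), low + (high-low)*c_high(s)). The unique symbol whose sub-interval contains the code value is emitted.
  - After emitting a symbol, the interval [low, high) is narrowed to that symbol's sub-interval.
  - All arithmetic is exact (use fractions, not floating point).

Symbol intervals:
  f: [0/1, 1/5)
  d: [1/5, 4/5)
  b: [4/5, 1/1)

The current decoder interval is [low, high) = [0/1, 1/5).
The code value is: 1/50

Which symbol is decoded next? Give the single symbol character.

Interval width = high − low = 1/5 − 0/1 = 1/5
Scaled code = (code − low) / width = (1/50 − 0/1) / 1/5 = 1/10
  f: [0/1, 1/5) ← scaled code falls here ✓
  d: [1/5, 4/5) 
  b: [4/5, 1/1) 

Answer: f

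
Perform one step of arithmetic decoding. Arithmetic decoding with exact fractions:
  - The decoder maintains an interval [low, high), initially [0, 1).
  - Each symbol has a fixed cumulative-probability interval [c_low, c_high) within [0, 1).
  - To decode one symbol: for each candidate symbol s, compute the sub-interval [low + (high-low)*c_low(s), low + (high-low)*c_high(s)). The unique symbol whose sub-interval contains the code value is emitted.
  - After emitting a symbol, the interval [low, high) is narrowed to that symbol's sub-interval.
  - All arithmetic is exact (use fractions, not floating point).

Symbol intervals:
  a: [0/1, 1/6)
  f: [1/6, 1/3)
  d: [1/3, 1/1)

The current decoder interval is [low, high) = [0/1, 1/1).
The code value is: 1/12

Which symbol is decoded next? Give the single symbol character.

Interval width = high − low = 1/1 − 0/1 = 1/1
Scaled code = (code − low) / width = (1/12 − 0/1) / 1/1 = 1/12
  a: [0/1, 1/6) ← scaled code falls here ✓
  f: [1/6, 1/3) 
  d: [1/3, 1/1) 

Answer: a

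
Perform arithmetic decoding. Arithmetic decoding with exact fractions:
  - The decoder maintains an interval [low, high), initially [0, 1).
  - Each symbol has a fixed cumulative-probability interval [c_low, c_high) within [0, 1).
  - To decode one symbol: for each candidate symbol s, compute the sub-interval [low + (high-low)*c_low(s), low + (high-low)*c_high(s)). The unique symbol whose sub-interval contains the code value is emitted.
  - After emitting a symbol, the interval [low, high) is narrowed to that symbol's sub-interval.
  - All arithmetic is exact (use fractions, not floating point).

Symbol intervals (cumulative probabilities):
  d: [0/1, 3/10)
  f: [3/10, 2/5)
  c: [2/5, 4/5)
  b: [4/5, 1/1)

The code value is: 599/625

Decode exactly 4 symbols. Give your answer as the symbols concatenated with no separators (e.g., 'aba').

Answer: bcbb

Derivation:
Step 1: interval [0/1, 1/1), width = 1/1 - 0/1 = 1/1
  'd': [0/1 + 1/1*0/1, 0/1 + 1/1*3/10) = [0/1, 3/10)
  'f': [0/1 + 1/1*3/10, 0/1 + 1/1*2/5) = [3/10, 2/5)
  'c': [0/1 + 1/1*2/5, 0/1 + 1/1*4/5) = [2/5, 4/5)
  'b': [0/1 + 1/1*4/5, 0/1 + 1/1*1/1) = [4/5, 1/1) <- contains code 599/625
  emit 'b', narrow to [4/5, 1/1)
Step 2: interval [4/5, 1/1), width = 1/1 - 4/5 = 1/5
  'd': [4/5 + 1/5*0/1, 4/5 + 1/5*3/10) = [4/5, 43/50)
  'f': [4/5 + 1/5*3/10, 4/5 + 1/5*2/5) = [43/50, 22/25)
  'c': [4/5 + 1/5*2/5, 4/5 + 1/5*4/5) = [22/25, 24/25) <- contains code 599/625
  'b': [4/5 + 1/5*4/5, 4/5 + 1/5*1/1) = [24/25, 1/1)
  emit 'c', narrow to [22/25, 24/25)
Step 3: interval [22/25, 24/25), width = 24/25 - 22/25 = 2/25
  'd': [22/25 + 2/25*0/1, 22/25 + 2/25*3/10) = [22/25, 113/125)
  'f': [22/25 + 2/25*3/10, 22/25 + 2/25*2/5) = [113/125, 114/125)
  'c': [22/25 + 2/25*2/5, 22/25 + 2/25*4/5) = [114/125, 118/125)
  'b': [22/25 + 2/25*4/5, 22/25 + 2/25*1/1) = [118/125, 24/25) <- contains code 599/625
  emit 'b', narrow to [118/125, 24/25)
Step 4: interval [118/125, 24/25), width = 24/25 - 118/125 = 2/125
  'd': [118/125 + 2/125*0/1, 118/125 + 2/125*3/10) = [118/125, 593/625)
  'f': [118/125 + 2/125*3/10, 118/125 + 2/125*2/5) = [593/625, 594/625)
  'c': [118/125 + 2/125*2/5, 118/125 + 2/125*4/5) = [594/625, 598/625)
  'b': [118/125 + 2/125*4/5, 118/125 + 2/125*1/1) = [598/625, 24/25) <- contains code 599/625
  emit 'b', narrow to [598/625, 24/25)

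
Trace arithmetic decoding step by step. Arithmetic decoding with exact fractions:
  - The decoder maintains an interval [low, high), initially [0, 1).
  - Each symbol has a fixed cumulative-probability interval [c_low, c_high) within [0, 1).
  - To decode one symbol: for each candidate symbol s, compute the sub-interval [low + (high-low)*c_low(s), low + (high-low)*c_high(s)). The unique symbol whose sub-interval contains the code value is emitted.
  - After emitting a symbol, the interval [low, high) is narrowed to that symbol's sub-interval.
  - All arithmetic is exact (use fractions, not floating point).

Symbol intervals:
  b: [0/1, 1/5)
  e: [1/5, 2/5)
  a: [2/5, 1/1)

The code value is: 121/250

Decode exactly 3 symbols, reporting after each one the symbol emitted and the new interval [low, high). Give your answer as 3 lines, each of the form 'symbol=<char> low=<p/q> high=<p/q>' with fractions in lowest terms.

Step 1: interval [0/1, 1/1), width = 1/1 - 0/1 = 1/1
  'b': [0/1 + 1/1*0/1, 0/1 + 1/1*1/5) = [0/1, 1/5)
  'e': [0/1 + 1/1*1/5, 0/1 + 1/1*2/5) = [1/5, 2/5)
  'a': [0/1 + 1/1*2/5, 0/1 + 1/1*1/1) = [2/5, 1/1) <- contains code 121/250
  emit 'a', narrow to [2/5, 1/1)
Step 2: interval [2/5, 1/1), width = 1/1 - 2/5 = 3/5
  'b': [2/5 + 3/5*0/1, 2/5 + 3/5*1/5) = [2/5, 13/25) <- contains code 121/250
  'e': [2/5 + 3/5*1/5, 2/5 + 3/5*2/5) = [13/25, 16/25)
  'a': [2/5 + 3/5*2/5, 2/5 + 3/5*1/1) = [16/25, 1/1)
  emit 'b', narrow to [2/5, 13/25)
Step 3: interval [2/5, 13/25), width = 13/25 - 2/5 = 3/25
  'b': [2/5 + 3/25*0/1, 2/5 + 3/25*1/5) = [2/5, 53/125)
  'e': [2/5 + 3/25*1/5, 2/5 + 3/25*2/5) = [53/125, 56/125)
  'a': [2/5 + 3/25*2/5, 2/5 + 3/25*1/1) = [56/125, 13/25) <- contains code 121/250
  emit 'a', narrow to [56/125, 13/25)

Answer: symbol=a low=2/5 high=1/1
symbol=b low=2/5 high=13/25
symbol=a low=56/125 high=13/25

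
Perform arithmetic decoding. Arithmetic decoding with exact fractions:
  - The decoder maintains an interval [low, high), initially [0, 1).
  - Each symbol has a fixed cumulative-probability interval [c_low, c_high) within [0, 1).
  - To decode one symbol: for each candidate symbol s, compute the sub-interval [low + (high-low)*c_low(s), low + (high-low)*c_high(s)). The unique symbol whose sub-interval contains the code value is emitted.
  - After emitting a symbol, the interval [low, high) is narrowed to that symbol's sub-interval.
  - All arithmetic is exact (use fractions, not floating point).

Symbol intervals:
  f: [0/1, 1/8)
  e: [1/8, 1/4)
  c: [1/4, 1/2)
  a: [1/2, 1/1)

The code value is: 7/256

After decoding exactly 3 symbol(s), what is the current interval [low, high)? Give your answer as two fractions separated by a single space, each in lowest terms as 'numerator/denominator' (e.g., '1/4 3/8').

Step 1: interval [0/1, 1/1), width = 1/1 - 0/1 = 1/1
  'f': [0/1 + 1/1*0/1, 0/1 + 1/1*1/8) = [0/1, 1/8) <- contains code 7/256
  'e': [0/1 + 1/1*1/8, 0/1 + 1/1*1/4) = [1/8, 1/4)
  'c': [0/1 + 1/1*1/4, 0/1 + 1/1*1/2) = [1/4, 1/2)
  'a': [0/1 + 1/1*1/2, 0/1 + 1/1*1/1) = [1/2, 1/1)
  emit 'f', narrow to [0/1, 1/8)
Step 2: interval [0/1, 1/8), width = 1/8 - 0/1 = 1/8
  'f': [0/1 + 1/8*0/1, 0/1 + 1/8*1/8) = [0/1, 1/64)
  'e': [0/1 + 1/8*1/8, 0/1 + 1/8*1/4) = [1/64, 1/32) <- contains code 7/256
  'c': [0/1 + 1/8*1/4, 0/1 + 1/8*1/2) = [1/32, 1/16)
  'a': [0/1 + 1/8*1/2, 0/1 + 1/8*1/1) = [1/16, 1/8)
  emit 'e', narrow to [1/64, 1/32)
Step 3: interval [1/64, 1/32), width = 1/32 - 1/64 = 1/64
  'f': [1/64 + 1/64*0/1, 1/64 + 1/64*1/8) = [1/64, 9/512)
  'e': [1/64 + 1/64*1/8, 1/64 + 1/64*1/4) = [9/512, 5/256)
  'c': [1/64 + 1/64*1/4, 1/64 + 1/64*1/2) = [5/256, 3/128)
  'a': [1/64 + 1/64*1/2, 1/64 + 1/64*1/1) = [3/128, 1/32) <- contains code 7/256
  emit 'a', narrow to [3/128, 1/32)

Answer: 3/128 1/32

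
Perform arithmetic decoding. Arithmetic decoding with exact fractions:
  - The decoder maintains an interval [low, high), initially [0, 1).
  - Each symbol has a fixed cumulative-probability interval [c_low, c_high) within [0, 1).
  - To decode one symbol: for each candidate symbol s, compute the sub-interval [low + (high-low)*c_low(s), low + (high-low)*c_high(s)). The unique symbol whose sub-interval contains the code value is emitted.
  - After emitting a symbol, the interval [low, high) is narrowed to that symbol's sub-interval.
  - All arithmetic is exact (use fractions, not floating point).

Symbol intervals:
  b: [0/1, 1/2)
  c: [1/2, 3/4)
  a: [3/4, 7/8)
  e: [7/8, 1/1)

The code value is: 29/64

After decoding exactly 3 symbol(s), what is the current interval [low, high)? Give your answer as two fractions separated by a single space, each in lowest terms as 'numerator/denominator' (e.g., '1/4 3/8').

Step 1: interval [0/1, 1/1), width = 1/1 - 0/1 = 1/1
  'b': [0/1 + 1/1*0/1, 0/1 + 1/1*1/2) = [0/1, 1/2) <- contains code 29/64
  'c': [0/1 + 1/1*1/2, 0/1 + 1/1*3/4) = [1/2, 3/4)
  'a': [0/1 + 1/1*3/4, 0/1 + 1/1*7/8) = [3/4, 7/8)
  'e': [0/1 + 1/1*7/8, 0/1 + 1/1*1/1) = [7/8, 1/1)
  emit 'b', narrow to [0/1, 1/2)
Step 2: interval [0/1, 1/2), width = 1/2 - 0/1 = 1/2
  'b': [0/1 + 1/2*0/1, 0/1 + 1/2*1/2) = [0/1, 1/4)
  'c': [0/1 + 1/2*1/2, 0/1 + 1/2*3/4) = [1/4, 3/8)
  'a': [0/1 + 1/2*3/4, 0/1 + 1/2*7/8) = [3/8, 7/16)
  'e': [0/1 + 1/2*7/8, 0/1 + 1/2*1/1) = [7/16, 1/2) <- contains code 29/64
  emit 'e', narrow to [7/16, 1/2)
Step 3: interval [7/16, 1/2), width = 1/2 - 7/16 = 1/16
  'b': [7/16 + 1/16*0/1, 7/16 + 1/16*1/2) = [7/16, 15/32) <- contains code 29/64
  'c': [7/16 + 1/16*1/2, 7/16 + 1/16*3/4) = [15/32, 31/64)
  'a': [7/16 + 1/16*3/4, 7/16 + 1/16*7/8) = [31/64, 63/128)
  'e': [7/16 + 1/16*7/8, 7/16 + 1/16*1/1) = [63/128, 1/2)
  emit 'b', narrow to [7/16, 15/32)

Answer: 7/16 15/32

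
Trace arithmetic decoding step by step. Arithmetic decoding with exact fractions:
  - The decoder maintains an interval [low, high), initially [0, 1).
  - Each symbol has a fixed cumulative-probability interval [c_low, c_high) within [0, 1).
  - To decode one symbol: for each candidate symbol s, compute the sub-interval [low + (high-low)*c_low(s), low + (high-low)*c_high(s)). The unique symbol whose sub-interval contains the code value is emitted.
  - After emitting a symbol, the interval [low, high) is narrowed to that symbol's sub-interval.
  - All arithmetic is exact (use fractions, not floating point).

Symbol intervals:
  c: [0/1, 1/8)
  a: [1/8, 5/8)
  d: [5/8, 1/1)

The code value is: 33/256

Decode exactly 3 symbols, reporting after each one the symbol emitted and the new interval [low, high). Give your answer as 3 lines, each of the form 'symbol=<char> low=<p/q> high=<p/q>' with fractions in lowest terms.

Answer: symbol=a low=1/8 high=5/8
symbol=c low=1/8 high=3/16
symbol=c low=1/8 high=17/128

Derivation:
Step 1: interval [0/1, 1/1), width = 1/1 - 0/1 = 1/1
  'c': [0/1 + 1/1*0/1, 0/1 + 1/1*1/8) = [0/1, 1/8)
  'a': [0/1 + 1/1*1/8, 0/1 + 1/1*5/8) = [1/8, 5/8) <- contains code 33/256
  'd': [0/1 + 1/1*5/8, 0/1 + 1/1*1/1) = [5/8, 1/1)
  emit 'a', narrow to [1/8, 5/8)
Step 2: interval [1/8, 5/8), width = 5/8 - 1/8 = 1/2
  'c': [1/8 + 1/2*0/1, 1/8 + 1/2*1/8) = [1/8, 3/16) <- contains code 33/256
  'a': [1/8 + 1/2*1/8, 1/8 + 1/2*5/8) = [3/16, 7/16)
  'd': [1/8 + 1/2*5/8, 1/8 + 1/2*1/1) = [7/16, 5/8)
  emit 'c', narrow to [1/8, 3/16)
Step 3: interval [1/8, 3/16), width = 3/16 - 1/8 = 1/16
  'c': [1/8 + 1/16*0/1, 1/8 + 1/16*1/8) = [1/8, 17/128) <- contains code 33/256
  'a': [1/8 + 1/16*1/8, 1/8 + 1/16*5/8) = [17/128, 21/128)
  'd': [1/8 + 1/16*5/8, 1/8 + 1/16*1/1) = [21/128, 3/16)
  emit 'c', narrow to [1/8, 17/128)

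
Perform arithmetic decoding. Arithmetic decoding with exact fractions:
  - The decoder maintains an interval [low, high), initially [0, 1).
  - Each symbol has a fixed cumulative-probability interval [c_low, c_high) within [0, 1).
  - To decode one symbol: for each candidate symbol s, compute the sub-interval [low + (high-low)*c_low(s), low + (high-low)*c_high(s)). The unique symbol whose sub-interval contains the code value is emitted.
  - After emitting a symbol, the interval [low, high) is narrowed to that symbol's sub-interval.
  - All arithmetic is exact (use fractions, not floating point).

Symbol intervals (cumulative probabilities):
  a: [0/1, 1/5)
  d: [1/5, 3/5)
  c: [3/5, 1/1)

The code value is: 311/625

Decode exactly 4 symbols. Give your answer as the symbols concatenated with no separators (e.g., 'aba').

Answer: dcdd

Derivation:
Step 1: interval [0/1, 1/1), width = 1/1 - 0/1 = 1/1
  'a': [0/1 + 1/1*0/1, 0/1 + 1/1*1/5) = [0/1, 1/5)
  'd': [0/1 + 1/1*1/5, 0/1 + 1/1*3/5) = [1/5, 3/5) <- contains code 311/625
  'c': [0/1 + 1/1*3/5, 0/1 + 1/1*1/1) = [3/5, 1/1)
  emit 'd', narrow to [1/5, 3/5)
Step 2: interval [1/5, 3/5), width = 3/5 - 1/5 = 2/5
  'a': [1/5 + 2/5*0/1, 1/5 + 2/5*1/5) = [1/5, 7/25)
  'd': [1/5 + 2/5*1/5, 1/5 + 2/5*3/5) = [7/25, 11/25)
  'c': [1/5 + 2/5*3/5, 1/5 + 2/5*1/1) = [11/25, 3/5) <- contains code 311/625
  emit 'c', narrow to [11/25, 3/5)
Step 3: interval [11/25, 3/5), width = 3/5 - 11/25 = 4/25
  'a': [11/25 + 4/25*0/1, 11/25 + 4/25*1/5) = [11/25, 59/125)
  'd': [11/25 + 4/25*1/5, 11/25 + 4/25*3/5) = [59/125, 67/125) <- contains code 311/625
  'c': [11/25 + 4/25*3/5, 11/25 + 4/25*1/1) = [67/125, 3/5)
  emit 'd', narrow to [59/125, 67/125)
Step 4: interval [59/125, 67/125), width = 67/125 - 59/125 = 8/125
  'a': [59/125 + 8/125*0/1, 59/125 + 8/125*1/5) = [59/125, 303/625)
  'd': [59/125 + 8/125*1/5, 59/125 + 8/125*3/5) = [303/625, 319/625) <- contains code 311/625
  'c': [59/125 + 8/125*3/5, 59/125 + 8/125*1/1) = [319/625, 67/125)
  emit 'd', narrow to [303/625, 319/625)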